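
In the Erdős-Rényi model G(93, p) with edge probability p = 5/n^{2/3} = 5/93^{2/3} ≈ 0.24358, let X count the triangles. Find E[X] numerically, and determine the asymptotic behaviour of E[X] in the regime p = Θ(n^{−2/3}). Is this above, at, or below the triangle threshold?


Number of potential triangles: C(93, 3) = 129766.
Each occurs with probability p³ ≈ (0.24358)³ ≈ 1.4452538e-02.
By linearity: E[X] = C(93, 3)·p³ ≈ 129766 · 1.4452538e-02 ≈ 1875.44803.
Since α = 2/3 < 1, p = c/n^{2/3} ≫ 1/n is above the triangle threshold p ~ 1/n. Asymptotically E[X] ~ (c³/6)·n^{3(1−α)} = (5³/6)·n^{1} → ∞; triangles are abundant w.h.p.

E[X] ≈ 1875.44803; in regime p = Θ(1/n^{2/3}) E[X] diverges (above the triangle threshold p ~ 1/n).


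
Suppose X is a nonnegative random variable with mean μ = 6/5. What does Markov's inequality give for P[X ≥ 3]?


μ = E[X] = 6/5, a = 3.
Markov: P[X ≥ 3] ≤ μ/a = (6/5)/3 = 2/5.
Numerically: ≈ 0.400000.
(Since a = 3 > μ = 1.200000, the bound 2/5 is < 1 and informative.)

P[X ≥ 3] ≤ 2/5 ≈ 0.400000.


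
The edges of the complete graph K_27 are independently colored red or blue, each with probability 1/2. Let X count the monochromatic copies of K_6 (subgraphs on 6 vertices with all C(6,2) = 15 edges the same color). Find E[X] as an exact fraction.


Let X = Σ_S X_S over the C(27, 6) = 296010 subsets S of size 6, where X_S = 1 if the K_6 on S is monochromatic.
For a fixed S, the K_6 on S has C(6, 2) = 15 edges. P[all 15 edges red] = (1/2)^15, and likewise for blue, so P[monochromatic] = 2·(1/2)^15 = 2^{1 − 15} = 1/16384.
By linearity of expectation: E[X] = C(27, 6) · 2^{1 − 15} = 296010 · 1/16384 = 148005/8192.
Numerically: E[X] ≈ 18.067.

E[X] = C(27,6)·2^(1−C(6,2)) = 148005/8192 ≈ 18.067.


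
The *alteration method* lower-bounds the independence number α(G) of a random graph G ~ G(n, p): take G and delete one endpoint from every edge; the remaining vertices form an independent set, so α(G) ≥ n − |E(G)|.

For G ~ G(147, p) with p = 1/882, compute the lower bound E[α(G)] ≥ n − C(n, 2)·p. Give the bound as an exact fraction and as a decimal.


E[|E(G)|] = C(147, 2)·p = 10731 · (1/882) = 73/6.
E[α(G)] ≥ n − E[|E(G)|] = 147 − 73/6 = 809/6.
Numerically: ≈ 134.833333.
(This is only a lower bound; the true E[α(G)] may be larger.)

E[α(G)] ≥ 809/6 ≈ 134.833333.


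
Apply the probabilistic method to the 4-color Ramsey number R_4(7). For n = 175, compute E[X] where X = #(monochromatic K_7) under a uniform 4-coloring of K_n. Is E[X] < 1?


E[X] = C(175, 7) · 4^{1 − 21} = 883208107275 · 4^{−20} = 883208107275/1099511627776.
As a reduced fraction: E[X] = 883208107275/1099511627776 ≈ 0.8033.
Is E[X] < 1? YES.
Since E[X] < 1, there exists a 4-coloring of K_{175} with no monochromatic K_7; hence R_4(7) > 175.

E[X] = 883208107275/1099511627776 ≈ 0.8033; E[X] < 1, so R_4(7) > 175.


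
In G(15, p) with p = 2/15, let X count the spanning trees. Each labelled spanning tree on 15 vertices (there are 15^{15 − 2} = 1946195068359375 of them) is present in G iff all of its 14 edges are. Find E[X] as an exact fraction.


K_15 has 15^{15 − 2} = 1946195068359375 labelled spanning trees.
For each such spanning tree H, let X_H = 1 if all 14 edges of H are present in G. Then P[X_H = 1] = p^{14} = (2/15)^{14} = 16384/29192926025390625.
Summing the indicators: E[X] = Σ_H E[X_H] = 1946195068359375 · p^{14} = 1946195068359375 · 16384/29192926025390625 = 16384/15.
Numerically: E[X] ≈ 1.09e+03.

E[X] = 1946195068359375 · (2/15)^{14} = 16384/15 ≈ 1.09e+03.


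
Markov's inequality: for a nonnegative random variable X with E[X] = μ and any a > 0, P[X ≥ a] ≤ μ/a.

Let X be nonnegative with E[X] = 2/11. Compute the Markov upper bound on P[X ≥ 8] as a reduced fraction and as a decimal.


μ = E[X] = 2/11, a = 8.
Markov: P[X ≥ 8] ≤ μ/a = (2/11)/8 = 1/44.
Numerically: ≈ 0.0227.
(Since a = 8 > μ = 0.1818, the bound 1/44 is < 1 and informative.)

P[X ≥ 8] ≤ 1/44 ≈ 0.0227.


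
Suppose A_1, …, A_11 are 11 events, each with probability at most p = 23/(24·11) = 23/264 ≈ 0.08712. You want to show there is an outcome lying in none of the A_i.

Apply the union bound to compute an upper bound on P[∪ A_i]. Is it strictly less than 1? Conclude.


Union bound: P[∪_{i=1}^{11} A_i] ≤ Σ_i P[A_i] ≤ 11·p = 11·(23/264) = 23/24.
Numerically: 23/24 ≈ 0.95833.
Is 23/24 < 1? YES.
Since P[∪ A_i] ≤ 23/24 < 1, the complement has P[∩ A_i^c] ≥ 1 − 23/24 = 1/24 > 0, so some outcome avoids every A_i.

11·p = 23/24 ≈ 0.95833; existence CERTIFIED by the union bound.


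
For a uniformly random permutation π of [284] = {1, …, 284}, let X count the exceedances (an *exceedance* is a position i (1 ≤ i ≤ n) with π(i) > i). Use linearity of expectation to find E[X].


Write X = Σ_{i=1}^{284} X_i, where X_i = 1_{π(i) > i}.
For each fixed i, π(i) is uniform over {1, …, 284} (marginal of a uniform permutation), so P[π(i) > i] = (n − i)/n. Summing: Σ_{i=1}^{284} (n − i)/n = (0 + 1 + … + 283)/284 = 284(284 − 1)/(2·284) = (284 − 1)/2.
Hence E[X] = Σ_{i=1}^{284} (284 − i)/284 = 283/2 ≈ 141.500.

E[X] = 283/2 = 141.500.


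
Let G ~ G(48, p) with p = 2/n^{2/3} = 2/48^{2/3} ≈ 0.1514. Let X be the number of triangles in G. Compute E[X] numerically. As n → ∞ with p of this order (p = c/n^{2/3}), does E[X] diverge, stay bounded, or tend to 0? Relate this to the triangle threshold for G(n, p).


Number of potential triangles: C(48, 3) = 17296.
Each occurs with probability p³ ≈ (0.1514)³ ≈ 3.472222e-03.
By linearity: E[X] = C(48, 3)·p³ ≈ 17296 · 3.472222e-03 ≈ 60.0556.
Since α = 2/3 < 1, p = c/n^{2/3} ≫ 1/n is above the triangle threshold p ~ 1/n. Asymptotically E[X] ~ (c³/6)·n^{3(1−α)} = (2³/6)·n^{1} → ∞; triangles are abundant w.h.p.

E[X] ≈ 60.0556; in regime p = Θ(1/n^{2/3}) E[X] diverges (above the triangle threshold p ~ 1/n).


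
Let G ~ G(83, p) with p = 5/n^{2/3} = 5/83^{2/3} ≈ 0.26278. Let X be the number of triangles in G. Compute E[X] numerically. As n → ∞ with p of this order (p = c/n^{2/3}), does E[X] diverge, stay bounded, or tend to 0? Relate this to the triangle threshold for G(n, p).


Number of potential triangles: C(83, 3) = 91881.
Each occurs with probability p³ ≈ (0.26278)³ ≈ 1.8144869e-02.
By linearity: E[X] = C(83, 3)·p³ ≈ 91881 · 1.8144869e-02 ≈ 1667.16867.
Since α = 2/3 < 1, p = c/n^{2/3} ≫ 1/n is above the triangle threshold p ~ 1/n. Asymptotically E[X] ~ (c³/6)·n^{3(1−α)} = (5³/6)·n^{1} → ∞; triangles are abundant w.h.p.

E[X] ≈ 1667.16867; in regime p = Θ(1/n^{2/3}) E[X] diverges (above the triangle threshold p ~ 1/n).


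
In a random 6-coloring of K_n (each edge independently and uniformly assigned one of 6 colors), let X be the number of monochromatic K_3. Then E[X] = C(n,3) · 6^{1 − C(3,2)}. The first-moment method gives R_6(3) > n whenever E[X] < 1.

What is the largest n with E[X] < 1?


We need C(n, 3) · 6^{1 − 3} < 1, i.e. C(n, 3) < 6^{3 − 1} = 36.
Check values of n near the boundary:
  n = 3: C(3, 3) = 1; 1 < 36? YES
  n = 4: C(4, 3) = 4; 4 < 36? YES
  n = 5: C(5, 3) = 10; 10 < 36? YES
  n = 6: C(6, 3) = 20; 20 < 36? YES
  n = 7: C(7, 3) = 35; 35 < 36? YES
  n = 8: C(8, 3) = 56; 56 < 36? NO
The largest n with C(n, 3) < 36 is n = 7 (where E[X] = 35/36 ≈ 0.97222). Hence R_6(3) > 7, i.e. R_6(3) ≥ 8.

Largest n = 7; hence R_6(3) > 7.


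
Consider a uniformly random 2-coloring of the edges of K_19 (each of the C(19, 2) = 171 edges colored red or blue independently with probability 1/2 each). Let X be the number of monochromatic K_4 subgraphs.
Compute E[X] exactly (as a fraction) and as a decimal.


Let X = Σ_S X_S over the C(19, 4) = 3876 subsets S of size 4, where X_S = 1 if the K_4 on S is monochromatic.
For a fixed S, the K_4 on S has C(4, 2) = 6 edges. P[all 6 edges red] = (1/2)^6, and likewise for blue, so P[monochromatic] = 2·(1/2)^6 = 2^{1 − 6} = 1/32.
By linearity of expectation: E[X] = C(19, 4) · 2^{1 − 6} = 3876 · 1/32 = 969/8.
Numerically: E[X] ≈ 121.1250.

E[X] = C(19,4)·2^(1−C(4,2)) = 969/8 ≈ 121.1250.


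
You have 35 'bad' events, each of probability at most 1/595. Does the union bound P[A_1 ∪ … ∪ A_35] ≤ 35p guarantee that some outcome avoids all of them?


Union bound: P[∪_{i=1}^{35} A_i] ≤ Σ_i P[A_i] ≤ 35·p = 35·(1/595) = 1/17.
Numerically: 1/17 ≈ 0.0588.
Is 1/17 < 1? YES.
Since P[∪ A_i] ≤ 1/17 < 1, the complement has P[∩ A_i^c] ≥ 1 − 1/17 = 16/17 > 0, so some outcome avoids every A_i.

35·p = 1/17 ≈ 0.0588; existence CERTIFIED by the union bound.


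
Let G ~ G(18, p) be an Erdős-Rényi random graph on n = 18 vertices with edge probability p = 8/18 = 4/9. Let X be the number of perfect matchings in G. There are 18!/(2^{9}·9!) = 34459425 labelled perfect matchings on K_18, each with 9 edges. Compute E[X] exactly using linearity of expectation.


K_18 has 18!/(2^{9}·9!) = 34459425 labelled perfect matchings.
For each such perfect matching H, let X_H = 1 if all 9 edges of H are present in G. Then P[X_H = 1] = p^{9} = (4/9)^{9} = 262144/387420489.
By linearity of expectation: E[X] = Σ_H E[X_H] = 34459425 · p^{9} = 34459425 · 262144/387420489 = 111522611200/4782969.
Numerically: E[X] ≈ 23316.6.

E[X] = 34459425 · (4/9)^{9} = 111522611200/4782969 ≈ 23316.6.


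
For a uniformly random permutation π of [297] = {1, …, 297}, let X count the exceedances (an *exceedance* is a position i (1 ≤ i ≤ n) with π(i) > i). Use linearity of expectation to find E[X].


Write X = Σ_{i=1}^{297} X_i, where X_i = 1_{π(i) > i}.
For each fixed i, π(i) is uniform over {1, …, 297} (marginal of a uniform permutation), so P[π(i) > i] = (n − i)/n. Summing: Σ_{i=1}^{297} (n − i)/n = (0 + 1 + … + 296)/297 = 297(297 − 1)/(2·297) = (297 − 1)/2.
Hence E[X] = Σ_{i=1}^{297} (297 − i)/297 = 148 ≈ 148.000.

E[X] = 148 = 148.000.


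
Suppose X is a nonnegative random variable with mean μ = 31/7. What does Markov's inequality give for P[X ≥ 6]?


μ = E[X] = 31/7, a = 6.
Markov: P[X ≥ 6] ≤ μ/a = (31/7)/6 = 31/42.
Numerically: ≈ 0.738095.
(Since a = 6 > μ = 4.428571, the bound 31/42 is < 1 and informative.)

P[X ≥ 6] ≤ 31/42 ≈ 0.738095.


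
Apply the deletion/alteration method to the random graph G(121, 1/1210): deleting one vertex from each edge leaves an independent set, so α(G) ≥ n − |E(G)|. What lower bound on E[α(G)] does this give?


E[|E(G)|] = C(121, 2)·p = 7260 · (1/1210) = 6.
E[α(G)] ≥ n − E[|E(G)|] = 121 − 6 = 115.
Numerically: ≈ 115.000.
(This is only a lower bound; the true E[α(G)] may be larger.)

E[α(G)] ≥ 115 ≈ 115.000.


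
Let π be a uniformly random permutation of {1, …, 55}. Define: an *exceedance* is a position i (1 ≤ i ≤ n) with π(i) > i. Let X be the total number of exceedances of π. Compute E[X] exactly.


Write X = Σ_{i=1}^{55} X_i, where X_i = 1_{π(i) > i}.
For each fixed i, π(i) is uniform over {1, …, 55} (marginal of a uniform permutation), so P[π(i) > i] = (n − i)/n. Summing: Σ_{i=1}^{55} (n − i)/n = (0 + 1 + … + 54)/55 = 55(55 − 1)/(2·55) = (55 − 1)/2.
Hence E[X] = Σ_{i=1}^{55} (55 − i)/55 = 27 ≈ 27.000000.

E[X] = 27 = 27.000000.


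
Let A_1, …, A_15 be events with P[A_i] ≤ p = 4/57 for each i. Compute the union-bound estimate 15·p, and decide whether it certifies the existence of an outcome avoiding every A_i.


Union bound: P[∪_{i=1}^{15} A_i] ≤ Σ_i P[A_i] ≤ 15·p = 15·(4/57) = 20/19.
Numerically: 20/19 ≈ 1.05263.
Is 20/19 < 1? NO.
Since the bound 20/19 is ≥ 1, the union bound is uninformative here; it does NOT by itself certify existence.

15·p = 20/19 ≈ 1.05263; existence NOT certified by the union bound.


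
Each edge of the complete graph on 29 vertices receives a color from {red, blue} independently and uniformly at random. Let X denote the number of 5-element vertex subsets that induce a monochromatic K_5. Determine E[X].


Let X = Σ_S X_S over the C(29, 5) = 118755 subsets S of size 5, where X_S = 1 if the K_5 on S is monochromatic.
For a fixed S, the K_5 on S has C(5, 2) = 10 edges. P[all 10 edges red] = (1/2)^10, and likewise for blue, so P[monochromatic] = 2·(1/2)^10 = 2^{1 − 10} = 1/512.
By linearity: E[X] = C(29, 5) · 2^{1 − 10} = 118755 · 1/512 = 118755/512.
Numerically: E[X] ≈ 231.943.

E[X] = C(29,5)·2^(1−C(5,2)) = 118755/512 ≈ 231.943.


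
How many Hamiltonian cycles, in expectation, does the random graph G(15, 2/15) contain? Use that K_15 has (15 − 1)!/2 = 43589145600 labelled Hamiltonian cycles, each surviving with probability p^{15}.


K_15 has (15 − 1)!/2 = 43589145600 labelled Hamiltonian cycles.
For each such Hamiltonian cycle H, let X_H = 1 if all 15 edges of H are present in G. Then P[X_H = 1] = p^{15} = (2/15)^{15} = 32768/437893890380859375.
By linearity of expectation: E[X] = Σ_H E[X_H] = 43589145600 · p^{15} = 43589145600 · 32768/437893890380859375 = 235115905024/72081298828125.
Numerically: E[X] ≈ 0.0032618.

E[X] = 43589145600 · (2/15)^{15} = 235115905024/72081298828125 ≈ 0.0032618.


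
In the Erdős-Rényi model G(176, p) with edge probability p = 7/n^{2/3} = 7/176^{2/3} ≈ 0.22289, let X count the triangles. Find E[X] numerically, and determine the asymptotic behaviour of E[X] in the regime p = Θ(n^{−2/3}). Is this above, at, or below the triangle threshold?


Number of potential triangles: C(176, 3) = 893200.
Each occurs with probability p³ ≈ (0.22289)³ ≈ 1.1073089e-02.
By linearity: E[X] = C(176, 3)·p³ ≈ 893200 · 1.1073089e-02 ≈ 9890.48295.
Since α = 2/3 < 1, p = c/n^{2/3} ≫ 1/n is above the triangle threshold p ~ 1/n. Asymptotically E[X] ~ (c³/6)·n^{3(1−α)} = (7³/6)·n^{1} → ∞; triangles are abundant w.h.p.

E[X] ≈ 9890.48295; in regime p = Θ(1/n^{2/3}) E[X] diverges (above the triangle threshold p ~ 1/n).


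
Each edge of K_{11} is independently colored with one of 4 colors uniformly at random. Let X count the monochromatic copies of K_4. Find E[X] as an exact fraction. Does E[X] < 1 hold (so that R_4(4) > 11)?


E[X] = C(11, 4) · 4^{1 − 6} = 330 · 4^{−5} = 330/1024.
As a reduced fraction: E[X] = 165/512 ≈ 0.3222656.
Is E[X] < 1? YES.
Since E[X] < 1, there exists a 4-coloring of K_{11} with no monochromatic K_4; hence R_4(4) > 11.

E[X] = 165/512 ≈ 0.3222656; E[X] < 1, so R_4(4) > 11.


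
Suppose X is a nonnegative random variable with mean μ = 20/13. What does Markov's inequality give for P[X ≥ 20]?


μ = E[X] = 20/13, a = 20.
Markov: P[X ≥ 20] ≤ μ/a = (20/13)/20 = 1/13.
Numerically: ≈ 0.076923.
(Since a = 20 > μ = 1.538462, the bound 1/13 is < 1 and informative.)

P[X ≥ 20] ≤ 1/13 ≈ 0.076923.


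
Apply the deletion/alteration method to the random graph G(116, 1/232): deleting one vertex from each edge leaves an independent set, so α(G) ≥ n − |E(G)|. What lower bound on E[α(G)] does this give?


E[|E(G)|] = C(116, 2)·p = 6670 · (1/232) = 115/4.
E[α(G)] ≥ n − E[|E(G)|] = 116 − 115/4 = 349/4.
Numerically: ≈ 87.250000.
(This is only a lower bound; the true E[α(G)] may be larger.)

E[α(G)] ≥ 349/4 ≈ 87.250000.


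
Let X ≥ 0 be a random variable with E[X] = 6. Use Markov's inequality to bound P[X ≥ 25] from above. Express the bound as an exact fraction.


μ = E[X] = 6, a = 25.
Markov: P[X ≥ 25] ≤ μ/a = (6)/25 = 6/25.
Numerically: ≈ 0.240.
(Since a = 25 > μ = 6.000, the bound 6/25 is < 1 and informative.)

P[X ≥ 25] ≤ 6/25 ≈ 0.240.


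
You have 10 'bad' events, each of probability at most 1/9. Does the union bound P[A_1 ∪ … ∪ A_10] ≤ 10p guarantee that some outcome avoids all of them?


Union bound: P[∪_{i=1}^{10} A_i] ≤ Σ_i P[A_i] ≤ 10·p = 10·(1/9) = 10/9.
Numerically: 10/9 ≈ 1.111111.
Is 10/9 < 1? NO.
Since the bound 10/9 is ≥ 1, the union bound is uninformative here; it does NOT by itself certify existence.

10·p = 10/9 ≈ 1.111111; existence NOT certified by the union bound.


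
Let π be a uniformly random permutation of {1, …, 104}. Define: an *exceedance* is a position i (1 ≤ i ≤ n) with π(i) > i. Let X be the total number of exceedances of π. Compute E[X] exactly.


Write X = Σ_{i=1}^{104} X_i, where X_i = 1_{π(i) > i}.
For each fixed i, π(i) is uniform over {1, …, 104} (marginal of a uniform permutation), so P[π(i) > i] = (n − i)/n. Summing: Σ_{i=1}^{104} (n − i)/n = (0 + 1 + … + 103)/104 = 104(104 − 1)/(2·104) = (104 − 1)/2.
Hence E[X] = Σ_{i=1}^{104} (104 − i)/104 = 103/2 ≈ 51.500.

E[X] = 103/2 = 51.500.


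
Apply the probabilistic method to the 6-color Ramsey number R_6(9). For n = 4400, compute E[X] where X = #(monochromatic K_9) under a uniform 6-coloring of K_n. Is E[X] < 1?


E[X] = C(4400, 9) · 6^{1 − 36} = 1689489304164437494711163600 · 6^{−35} = 1689489304164437494711163600/1719070799748422591028658176.
As a reduced fraction: E[X] = 105593081510277343419447725/107441924984276411939291136 ≈ 0.9827922.
Is E[X] < 1? YES.
Since E[X] < 1, there exists a 6-coloring of K_{4400} with no monochromatic K_9; hence R_6(9) > 4400.

E[X] = 105593081510277343419447725/107441924984276411939291136 ≈ 0.9827922; E[X] < 1, so R_6(9) > 4400.


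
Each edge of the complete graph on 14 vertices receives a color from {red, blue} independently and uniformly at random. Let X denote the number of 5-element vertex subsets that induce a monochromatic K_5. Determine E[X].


Let X = Σ_S X_S over the C(14, 5) = 2002 subsets S of size 5, where X_S = 1 if the K_5 on S is monochromatic.
For a fixed S, the K_5 on S has C(5, 2) = 10 edges. P[all 10 edges red] = (1/2)^10, and likewise for blue, so P[monochromatic] = 2·(1/2)^10 = 2^{1 − 10} = 1/512.
By linearity: E[X] = C(14, 5) · 2^{1 − 10} = 2002 · 1/512 = 1001/256.
Numerically: E[X] ≈ 3.910.

E[X] = C(14,5)·2^(1−C(5,2)) = 1001/256 ≈ 3.910.


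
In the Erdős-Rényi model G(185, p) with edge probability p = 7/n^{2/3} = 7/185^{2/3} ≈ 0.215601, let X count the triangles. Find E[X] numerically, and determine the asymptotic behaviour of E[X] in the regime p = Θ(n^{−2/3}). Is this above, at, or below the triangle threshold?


Number of potential triangles: C(185, 3) = 1038220.
Each occurs with probability p³ ≈ (0.215601)³ ≈ 1.00219138e-02.
By linearity: E[X] = C(185, 3)·p³ ≈ 1038220 · 1.00219138e-02 ≈ 10404.951351.
Since α = 2/3 < 1, p = c/n^{2/3} ≫ 1/n is above the triangle threshold p ~ 1/n. Asymptotically E[X] ~ (c³/6)·n^{3(1−α)} = (7³/6)·n^{1} → ∞; triangles are abundant w.h.p.

E[X] ≈ 10404.951351; in regime p = Θ(1/n^{2/3}) E[X] diverges (above the triangle threshold p ~ 1/n).


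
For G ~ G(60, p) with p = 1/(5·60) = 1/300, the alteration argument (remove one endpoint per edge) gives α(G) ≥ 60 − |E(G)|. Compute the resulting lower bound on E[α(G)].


E[|E(G)|] = C(60, 2)·p = 1770 · (1/300) = 59/10.
E[α(G)] ≥ n − E[|E(G)|] = 60 − 59/10 = 541/10.
Numerically: ≈ 54.100000.
(This is only a lower bound; the true E[α(G)] may be larger.)

E[α(G)] ≥ 541/10 ≈ 54.100000.


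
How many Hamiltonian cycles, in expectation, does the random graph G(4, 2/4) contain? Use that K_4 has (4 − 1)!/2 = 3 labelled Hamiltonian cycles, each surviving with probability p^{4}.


K_4 has (4 − 1)!/2 = 3 labelled Hamiltonian cycles.
For each such Hamiltonian cycle H, let X_H = 1 if all 4 edges of H are present in G. Then P[X_H = 1] = p^{4} = (1/2)^{4} = 1/16.
By linearity of expectation: E[X] = Σ_H E[X_H] = 3 · p^{4} = 3 · 1/16 = 3/16.
Numerically: E[X] ≈ 0.188.

E[X] = 3 · (1/2)^{4} = 3/16 ≈ 0.188.


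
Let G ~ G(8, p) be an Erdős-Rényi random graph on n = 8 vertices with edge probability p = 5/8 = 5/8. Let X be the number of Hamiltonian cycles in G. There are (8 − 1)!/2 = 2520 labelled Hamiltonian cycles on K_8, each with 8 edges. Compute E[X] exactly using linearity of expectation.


K_8 has (8 − 1)!/2 = 2520 labelled Hamiltonian cycles.
For each such Hamiltonian cycle H, let X_H = 1 if all 8 edges of H are present in G. Then P[X_H = 1] = p^{8} = (5/8)^{8} = 390625/16777216.
Summing the indicators: E[X] = Σ_H E[X_H] = 2520 · p^{8} = 2520 · 390625/16777216 = 123046875/2097152.
Numerically: E[X] ≈ 58.673.

E[X] = 2520 · (5/8)^{8} = 123046875/2097152 ≈ 58.673.


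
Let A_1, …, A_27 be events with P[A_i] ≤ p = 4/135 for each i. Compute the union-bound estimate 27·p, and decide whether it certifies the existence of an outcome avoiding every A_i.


Union bound: P[∪_{i=1}^{27} A_i] ≤ Σ_i P[A_i] ≤ 27·p = 27·(4/135) = 4/5.
Numerically: 4/5 ≈ 0.8000000.
Is 4/5 < 1? YES.
Since P[∪ A_i] ≤ 4/5 < 1, the complement has P[∩ A_i^c] ≥ 1 − 4/5 = 1/5 > 0, so some outcome avoids every A_i.

27·p = 4/5 ≈ 0.8000000; existence CERTIFIED by the union bound.


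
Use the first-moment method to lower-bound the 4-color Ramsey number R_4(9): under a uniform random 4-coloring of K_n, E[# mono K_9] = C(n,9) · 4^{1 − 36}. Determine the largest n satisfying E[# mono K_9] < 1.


We need C(n, 9) · 4^{1 − 36} < 1, i.e. C(n, 9) < 4^{36 − 1} = 1180591620717411303424.
Check values of n near the boundary:
  n = 913: C(913, 9) = 1167605542753639808390; 1167605542753639808390 < 1180591620717411303424? YES
  n = 914: C(914, 9) = 1179217089587653905932; 1179217089587653905932 < 1180591620717411303424? YES
  n = 915: C(915, 9) = 1190931166636537885130; 1190931166636537885130 < 1180591620717411303424? NO
  n = 916: C(916, 9) = 1202748565202942340440; 1202748565202942340440 < 1180591620717411303424? NO
  n = 917: C(917, 9) = 1214670081818390006810; 1214670081818390006810 < 1180591620717411303424? NO
The largest n with C(n, 9) < 1180591620717411303424 is n = 914 (where E[X] = 294804272396913476483/295147905179352825856 ≈ 0.9988357). Hence R_4(9) > 914, i.e. R_4(9) ≥ 915.

Largest n = 914; hence R_4(9) > 914.


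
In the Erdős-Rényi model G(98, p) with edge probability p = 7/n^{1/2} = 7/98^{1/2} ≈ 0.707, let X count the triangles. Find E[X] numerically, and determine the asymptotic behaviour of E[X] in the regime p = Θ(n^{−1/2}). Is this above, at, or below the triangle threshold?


Number of potential triangles: C(98, 3) = 152096.
Each occurs with probability p³ ≈ (0.707)³ ≈ 3.53553e-01.
By linearity: E[X] = C(98, 3)·p³ ≈ 152096 · 3.53553e-01 ≈ 53774.056.
Since α = 1/2 < 1, p = c/n^{1/2} ≫ 1/n is above the triangle threshold p ~ 1/n. Asymptotically E[X] ~ (c³/6)·n^{3(1−α)} = (7³/6)·n^{1.5} → ∞; triangles are abundant w.h.p.

E[X] ≈ 53774.056; in regime p = Θ(1/n^{1/2}) E[X] diverges (above the triangle threshold p ~ 1/n).


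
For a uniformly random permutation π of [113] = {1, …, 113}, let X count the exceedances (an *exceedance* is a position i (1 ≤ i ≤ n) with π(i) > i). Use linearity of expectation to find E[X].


Write X = Σ_{i=1}^{113} X_i, where X_i = 1_{π(i) > i}.
For each fixed i, π(i) is uniform over {1, …, 113} (marginal of a uniform permutation), so P[π(i) > i] = (n − i)/n. Summing: Σ_{i=1}^{113} (n − i)/n = (0 + 1 + … + 112)/113 = 113(113 − 1)/(2·113) = (113 − 1)/2.
Hence E[X] = Σ_{i=1}^{113} (113 − i)/113 = 56 ≈ 56.00000.

E[X] = 56 = 56.00000.


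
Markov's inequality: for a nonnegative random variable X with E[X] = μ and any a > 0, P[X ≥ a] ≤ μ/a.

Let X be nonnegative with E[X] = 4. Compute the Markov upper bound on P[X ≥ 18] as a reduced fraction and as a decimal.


μ = E[X] = 4, a = 18.
Markov: P[X ≥ 18] ≤ μ/a = (4)/18 = 2/9.
Numerically: ≈ 0.222.
(Since a = 18 > μ = 4.000, the bound 2/9 is < 1 and informative.)

P[X ≥ 18] ≤ 2/9 ≈ 0.222.


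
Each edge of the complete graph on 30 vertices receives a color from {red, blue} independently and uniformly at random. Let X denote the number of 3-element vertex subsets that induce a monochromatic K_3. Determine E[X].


Let X = Σ_S X_S over the C(30, 3) = 4060 subsets S of size 3, where X_S = 1 if the K_3 on S is monochromatic.
For a fixed S, the K_3 on S has C(3, 2) = 3 edges. P[all 3 edges red] = (1/2)^3, and likewise for blue, so P[monochromatic] = 2·(1/2)^3 = 2^{1 − 3} = 1/4.
By linearity: E[X] = C(30, 3) · 2^{1 − 3} = 4060 · 1/4 = 1015.
Numerically: E[X] ≈ 1015.000000.

E[X] = C(30,3)·2^(1−C(3,2)) = 1015 ≈ 1015.000000.


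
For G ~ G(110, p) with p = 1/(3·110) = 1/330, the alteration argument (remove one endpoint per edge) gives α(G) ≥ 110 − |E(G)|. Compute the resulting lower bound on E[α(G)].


E[|E(G)|] = C(110, 2)·p = 5995 · (1/330) = 109/6.
E[α(G)] ≥ n − E[|E(G)|] = 110 − 109/6 = 551/6.
Numerically: ≈ 91.833333.
(This is only a lower bound; the true E[α(G)] may be larger.)

E[α(G)] ≥ 551/6 ≈ 91.833333.


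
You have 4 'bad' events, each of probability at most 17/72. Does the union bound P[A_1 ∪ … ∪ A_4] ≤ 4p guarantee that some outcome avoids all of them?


Union bound: P[∪_{i=1}^{4} A_i] ≤ Σ_i P[A_i] ≤ 4·p = 4·(17/72) = 17/18.
Numerically: 17/18 ≈ 0.944444.
Is 17/18 < 1? YES.
Since P[∪ A_i] ≤ 17/18 < 1, the complement has P[∩ A_i^c] ≥ 1 − 17/18 = 1/18 > 0, so some outcome avoids every A_i.

4·p = 17/18 ≈ 0.944444; existence CERTIFIED by the union bound.


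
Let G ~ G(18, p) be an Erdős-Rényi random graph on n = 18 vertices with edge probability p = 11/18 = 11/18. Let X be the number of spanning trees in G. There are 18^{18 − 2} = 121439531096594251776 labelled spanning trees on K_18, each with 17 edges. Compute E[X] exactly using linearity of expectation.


K_18 has 18^{18 − 2} = 121439531096594251776 labelled spanning trees.
For each such spanning tree H, let X_H = 1 if all 17 edges of H are present in G. Then P[X_H = 1] = p^{17} = (11/18)^{17} = 505447028499293771/2185911559738696531968.
By linearity: E[X] = Σ_H E[X_H] = 121439531096594251776 · p^{17} = 121439531096594251776 · 505447028499293771/2185911559738696531968 = 505447028499293771/18.
Numerically: E[X] ≈ 2.80804e+16.

E[X] = 121439531096594251776 · (11/18)^{17} = 505447028499293771/18 ≈ 2.80804e+16.


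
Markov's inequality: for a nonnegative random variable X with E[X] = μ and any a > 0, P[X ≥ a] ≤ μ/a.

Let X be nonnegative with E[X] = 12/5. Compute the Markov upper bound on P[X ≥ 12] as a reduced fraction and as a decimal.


μ = E[X] = 12/5, a = 12.
Markov: P[X ≥ 12] ≤ μ/a = (12/5)/12 = 1/5.
Numerically: ≈ 0.200000.
(Since a = 12 > μ = 2.400000, the bound 1/5 is < 1 and informative.)

P[X ≥ 12] ≤ 1/5 ≈ 0.200000.


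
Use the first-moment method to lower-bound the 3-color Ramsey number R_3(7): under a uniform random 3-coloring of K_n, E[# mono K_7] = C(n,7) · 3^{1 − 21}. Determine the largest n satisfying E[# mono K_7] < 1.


We need C(n, 7) · 3^{1 − 21} < 1, i.e. C(n, 7) < 3^{21 − 1} = 3486784401.
Check values of n near the boundary:
  n = 77: C(77, 7) = 2404808340; 2404808340 < 3486784401? YES
  n = 78: C(78, 7) = 2641902120; 2641902120 < 3486784401? YES
  n = 79: C(79, 7) = 2898753715; 2898753715 < 3486784401? YES
  n = 80: C(80, 7) = 3176716400; 3176716400 < 3486784401? YES
  n = 81: C(81, 7) = 3477216600; 3477216600 < 3486784401? YES
  n = 82: C(82, 7) = 3801756816; 3801756816 < 3486784401? NO
The largest n with C(n, 7) < 3486784401 is n = 81 (where E[X] = 42928600/43046721 ≈ 0.9972560). Hence R_3(7) > 81, i.e. R_3(7) ≥ 82.

Largest n = 81; hence R_3(7) > 81.


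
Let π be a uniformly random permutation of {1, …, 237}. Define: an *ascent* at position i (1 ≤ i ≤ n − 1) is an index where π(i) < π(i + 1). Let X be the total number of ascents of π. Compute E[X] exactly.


Write X = Σ X_I over i = 1, …, 236, with X_I the indicator of one ascent.
There are 236 indicators.
For each fixed i, the pair (π(i), π(i+1)) is a uniformly random ordered pair of distinct values from {1, …, 237}; by symmetry P[π(i) < π(i+1)] = 1/2.
By linearity: E[X] = 236 · (1/2) = (237 − 1) · (1/2) = 118 ≈ 118.000000.

E[X] = 118 = 118.000000.


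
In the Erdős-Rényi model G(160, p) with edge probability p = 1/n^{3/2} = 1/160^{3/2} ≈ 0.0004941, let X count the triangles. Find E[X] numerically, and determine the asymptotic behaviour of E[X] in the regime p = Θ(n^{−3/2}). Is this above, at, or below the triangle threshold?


Number of potential triangles: C(160, 3) = 669920.
Each occurs with probability p³ ≈ (0.0004941)³ ≈ 1.206313e-10.
By linearity: E[X] = C(160, 3)·p³ ≈ 669920 · 1.206313e-10 ≈ 0.0001.
Since α = 3/2 > 1, p = c/n^{3/2} = o(1/n) is below the triangle threshold p ~ 1/n. Asymptotically E[X] ~ (c³/6)·n^{3(1−α)} = (1³/6)·n^{-1.5} → 0, so by Markov's inequality G has no triangles w.h.p.

E[X] ≈ 0.0001; in regime p = Θ(1/n^{3/2}) E[X] tends to 0 (below the triangle threshold p ~ 1/n).


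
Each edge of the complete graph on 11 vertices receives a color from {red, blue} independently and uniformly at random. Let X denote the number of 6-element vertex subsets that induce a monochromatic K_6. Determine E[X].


Let X = Σ_S X_S over the C(11, 6) = 462 subsets S of size 6, where X_S = 1 if the K_6 on S is monochromatic.
For a fixed S, the K_6 on S has C(6, 2) = 15 edges. P[all 15 edges red] = (1/2)^15, and likewise for blue, so P[monochromatic] = 2·(1/2)^15 = 2^{1 − 15} = 1/16384.
By linearity: E[X] = C(11, 6) · 2^{1 − 15} = 462 · 1/16384 = 231/8192.
Numerically: E[X] ≈ 0.028198.

E[X] = C(11,6)·2^(1−C(6,2)) = 231/8192 ≈ 0.028198.


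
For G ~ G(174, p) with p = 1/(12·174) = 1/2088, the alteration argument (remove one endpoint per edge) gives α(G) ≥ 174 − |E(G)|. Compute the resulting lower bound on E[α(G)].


E[|E(G)|] = C(174, 2)·p = 15051 · (1/2088) = 173/24.
E[α(G)] ≥ n − E[|E(G)|] = 174 − 173/24 = 4003/24.
Numerically: ≈ 166.792.
(This is only a lower bound; the true E[α(G)] may be larger.)

E[α(G)] ≥ 4003/24 ≈ 166.792.


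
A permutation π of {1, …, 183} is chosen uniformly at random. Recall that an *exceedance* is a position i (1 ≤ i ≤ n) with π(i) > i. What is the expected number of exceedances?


Write X = Σ_{i=1}^{183} X_i, where X_i = 1_{π(i) > i}.
For each fixed i, π(i) is uniform over {1, …, 183} (marginal of a uniform permutation), so P[π(i) > i] = (n − i)/n. Summing: Σ_{i=1}^{183} (n − i)/n = (0 + 1 + … + 182)/183 = 183(183 − 1)/(2·183) = (183 − 1)/2.
Hence E[X] = Σ_{i=1}^{183} (183 − i)/183 = 91 ≈ 91.000.

E[X] = 91 = 91.000.


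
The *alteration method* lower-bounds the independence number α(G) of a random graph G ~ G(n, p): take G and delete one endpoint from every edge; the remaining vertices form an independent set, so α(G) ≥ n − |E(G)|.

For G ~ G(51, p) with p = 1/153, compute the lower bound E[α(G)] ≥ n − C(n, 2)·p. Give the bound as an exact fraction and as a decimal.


E[|E(G)|] = C(51, 2)·p = 1275 · (1/153) = 25/3.
E[α(G)] ≥ n − E[|E(G)|] = 51 − 25/3 = 128/3.
Numerically: ≈ 42.667.
(This is only a lower bound; the true E[α(G)] may be larger.)

E[α(G)] ≥ 128/3 ≈ 42.667.


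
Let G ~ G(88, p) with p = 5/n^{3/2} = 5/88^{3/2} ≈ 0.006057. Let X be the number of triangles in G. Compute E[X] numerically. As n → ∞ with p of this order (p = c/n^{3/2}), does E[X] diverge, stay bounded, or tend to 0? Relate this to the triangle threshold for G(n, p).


Number of potential triangles: C(88, 3) = 109736.
Each occurs with probability p³ ≈ (0.006057)³ ≈ 2.221969e-07.
By linearity: E[X] = C(88, 3)·p³ ≈ 109736 · 2.221969e-07 ≈ 0.0244.
Since α = 3/2 > 1, p = c/n^{3/2} = o(1/n) is below the triangle threshold p ~ 1/n. Asymptotically E[X] ~ (c³/6)·n^{3(1−α)} = (5³/6)·n^{-1.5} → 0, so by Markov's inequality G has no triangles w.h.p.

E[X] ≈ 0.0244; in regime p = Θ(1/n^{3/2}) E[X] tends to 0 (below the triangle threshold p ~ 1/n).


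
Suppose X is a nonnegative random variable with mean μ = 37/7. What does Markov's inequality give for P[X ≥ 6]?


μ = E[X] = 37/7, a = 6.
Markov: P[X ≥ 6] ≤ μ/a = (37/7)/6 = 37/42.
Numerically: ≈ 0.880952.
(Since a = 6 > μ = 5.285714, the bound 37/42 is < 1 and informative.)

P[X ≥ 6] ≤ 37/42 ≈ 0.880952.


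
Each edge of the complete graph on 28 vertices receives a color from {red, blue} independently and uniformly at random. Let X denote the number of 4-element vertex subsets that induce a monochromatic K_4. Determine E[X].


Let X = Σ_S X_S over the C(28, 4) = 20475 subsets S of size 4, where X_S = 1 if the K_4 on S is monochromatic.
For a fixed S, the K_4 on S has C(4, 2) = 6 edges. P[all 6 edges red] = (1/2)^6, and likewise for blue, so P[monochromatic] = 2·(1/2)^6 = 2^{1 − 6} = 1/32.
By linearity: E[X] = C(28, 4) · 2^{1 − 6} = 20475 · 1/32 = 20475/32.
Numerically: E[X] ≈ 639.844.

E[X] = C(28,4)·2^(1−C(4,2)) = 20475/32 ≈ 639.844.


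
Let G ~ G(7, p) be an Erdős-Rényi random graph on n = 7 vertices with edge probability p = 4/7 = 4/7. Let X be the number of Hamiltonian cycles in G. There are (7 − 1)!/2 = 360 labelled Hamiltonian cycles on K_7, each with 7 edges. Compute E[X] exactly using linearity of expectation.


K_7 has (7 − 1)!/2 = 360 labelled Hamiltonian cycles.
For each such Hamiltonian cycle H, let X_H = 1 if all 7 edges of H are present in G. Then P[X_H = 1] = p^{7} = (4/7)^{7} = 16384/823543.
By linearity of expectation: E[X] = Σ_H E[X_H] = 360 · p^{7} = 360 · 16384/823543 = 5898240/823543.
Numerically: E[X] ≈ 7.162.

E[X] = 360 · (4/7)^{7} = 5898240/823543 ≈ 7.162.


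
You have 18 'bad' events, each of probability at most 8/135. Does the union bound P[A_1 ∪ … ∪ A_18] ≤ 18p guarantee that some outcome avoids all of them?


Union bound: P[∪_{i=1}^{18} A_i] ≤ Σ_i P[A_i] ≤ 18·p = 18·(8/135) = 16/15.
Numerically: 16/15 ≈ 1.0667.
Is 16/15 < 1? NO.
Since the bound 16/15 is ≥ 1, the union bound is uninformative here; it does NOT by itself certify existence.

18·p = 16/15 ≈ 1.0667; existence NOT certified by the union bound.


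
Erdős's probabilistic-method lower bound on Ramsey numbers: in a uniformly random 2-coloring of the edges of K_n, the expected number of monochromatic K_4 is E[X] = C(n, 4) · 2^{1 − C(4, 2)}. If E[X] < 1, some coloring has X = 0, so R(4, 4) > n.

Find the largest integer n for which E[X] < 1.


We need C(n, 4) · 2^{1 − 6} < 1, i.e. C(n, 4) < 2^{6 − 1} = 32.
Check values of n near the boundary:
  n = 5: C(5, 4) = 5; 5 < 32? YES
  n = 6: C(6, 4) = 15; 15 < 32? YES
  n = 7: C(7, 4) = 35; 35 < 32? NO
The largest n with C(n, 4) < 32 is n = 6 (where E[X] = 15/32 ≈ 0.4687500). Hence R(4, 4) > 6, i.e. R(4, 4) ≥ 7.

Largest n = 6; hence R(4, 4) > 6.


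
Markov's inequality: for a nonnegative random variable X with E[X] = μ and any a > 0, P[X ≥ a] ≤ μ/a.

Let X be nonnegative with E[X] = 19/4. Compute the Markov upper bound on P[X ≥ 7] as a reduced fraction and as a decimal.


μ = E[X] = 19/4, a = 7.
Markov: P[X ≥ 7] ≤ μ/a = (19/4)/7 = 19/28.
Numerically: ≈ 0.6786.
(Since a = 7 > μ = 4.7500, the bound 19/28 is < 1 and informative.)

P[X ≥ 7] ≤ 19/28 ≈ 0.6786.


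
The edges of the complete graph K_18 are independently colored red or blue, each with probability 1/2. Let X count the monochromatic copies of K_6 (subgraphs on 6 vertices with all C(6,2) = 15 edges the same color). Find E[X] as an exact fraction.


Let X = Σ_S X_S over the C(18, 6) = 18564 subsets S of size 6, where X_S = 1 if the K_6 on S is monochromatic.
For a fixed S, the K_6 on S has C(6, 2) = 15 edges. P[all 15 edges red] = (1/2)^15, and likewise for blue, so P[monochromatic] = 2·(1/2)^15 = 2^{1 − 15} = 1/16384.
Summing: E[X] = C(18, 6) · 2^{1 − 15} = 18564 · 1/16384 = 4641/4096.
Numerically: E[X] ≈ 1.13306.

E[X] = C(18,6)·2^(1−C(6,2)) = 4641/4096 ≈ 1.13306.


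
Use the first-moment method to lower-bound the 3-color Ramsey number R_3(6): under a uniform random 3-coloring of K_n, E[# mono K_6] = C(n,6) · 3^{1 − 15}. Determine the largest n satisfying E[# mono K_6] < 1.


We need C(n, 6) · 3^{1 − 15} < 1, i.e. C(n, 6) < 3^{15 − 1} = 4782969.
Check values of n near the boundary:
  n = 38: C(38, 6) = 2760681; 2760681 < 4782969? YES
  n = 39: C(39, 6) = 3262623; 3262623 < 4782969? YES
  n = 40: C(40, 6) = 3838380; 3838380 < 4782969? YES
  n = 41: C(41, 6) = 4496388; 4496388 < 4782969? YES
  n = 42: C(42, 6) = 5245786; 5245786 < 4782969? NO
  n = 43: C(43, 6) = 6096454; 6096454 < 4782969? NO
The largest n with C(n, 6) < 4782969 is n = 41 (where E[X] = 1498796/1594323 ≈ 0.940). Hence R_3(6) > 41, i.e. R_3(6) ≥ 42.

Largest n = 41; hence R_3(6) > 41.


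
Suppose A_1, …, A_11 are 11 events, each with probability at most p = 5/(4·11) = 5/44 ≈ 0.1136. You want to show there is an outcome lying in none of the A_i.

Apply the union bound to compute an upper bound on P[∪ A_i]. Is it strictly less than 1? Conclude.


Union bound: P[∪_{i=1}^{11} A_i] ≤ Σ_i P[A_i] ≤ 11·p = 11·(5/44) = 5/4.
Numerically: 5/4 ≈ 1.2500.
Is 5/4 < 1? NO.
Since the bound 5/4 is ≥ 1, the union bound is uninformative here; it does NOT by itself certify existence.

11·p = 5/4 ≈ 1.2500; existence NOT certified by the union bound.


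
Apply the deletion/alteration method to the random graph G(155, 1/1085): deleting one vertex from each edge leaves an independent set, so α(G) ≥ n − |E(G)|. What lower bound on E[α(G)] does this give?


E[|E(G)|] = C(155, 2)·p = 11935 · (1/1085) = 11.
E[α(G)] ≥ n − E[|E(G)|] = 155 − 11 = 144.
Numerically: ≈ 144.000.
(This is only a lower bound; the true E[α(G)] may be larger.)

E[α(G)] ≥ 144 ≈ 144.000.


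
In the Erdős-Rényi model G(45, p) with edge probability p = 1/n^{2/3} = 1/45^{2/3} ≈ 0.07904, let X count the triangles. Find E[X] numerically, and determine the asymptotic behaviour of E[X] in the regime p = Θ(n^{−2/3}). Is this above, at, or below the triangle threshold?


Number of potential triangles: C(45, 3) = 14190.
Each occurs with probability p³ ≈ (0.07904)³ ≈ 4.938272e-04.
By linearity: E[X] = C(45, 3)·p³ ≈ 14190 · 4.938272e-04 ≈ 7.0074.
Since α = 2/3 < 1, p = c/n^{2/3} ≫ 1/n is above the triangle threshold p ~ 1/n. Asymptotically E[X] ~ (c³/6)·n^{3(1−α)} = (1³/6)·n^{1} → ∞; triangles are abundant w.h.p.

E[X] ≈ 7.0074; in regime p = Θ(1/n^{2/3}) E[X] diverges (above the triangle threshold p ~ 1/n).


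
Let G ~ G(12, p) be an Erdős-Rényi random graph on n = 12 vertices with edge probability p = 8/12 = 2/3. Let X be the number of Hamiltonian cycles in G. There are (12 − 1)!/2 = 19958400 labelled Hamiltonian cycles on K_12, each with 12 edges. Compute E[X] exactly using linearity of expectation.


K_12 has (12 − 1)!/2 = 19958400 labelled Hamiltonian cycles.
For each such Hamiltonian cycle H, let X_H = 1 if all 12 edges of H are present in G. Then P[X_H = 1] = p^{12} = (2/3)^{12} = 4096/531441.
By linearity of expectation: E[X] = Σ_H E[X_H] = 19958400 · p^{12} = 19958400 · 4096/531441 = 1009254400/6561.
Numerically: E[X] ≈ 1.54e+05.

E[X] = 19958400 · (2/3)^{12} = 1009254400/6561 ≈ 1.54e+05.


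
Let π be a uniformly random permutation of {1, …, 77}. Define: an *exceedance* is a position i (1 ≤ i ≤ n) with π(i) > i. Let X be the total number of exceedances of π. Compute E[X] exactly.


Write X = Σ_{i=1}^{77} X_i, where X_i = 1_{π(i) > i}.
For each fixed i, π(i) is uniform over {1, …, 77} (marginal of a uniform permutation), so P[π(i) > i] = (n − i)/n. Summing: Σ_{i=1}^{77} (n − i)/n = (0 + 1 + … + 76)/77 = 77(77 − 1)/(2·77) = (77 − 1)/2.
Hence E[X] = Σ_{i=1}^{77} (77 − i)/77 = 38 ≈ 38.00000.

E[X] = 38 = 38.00000.


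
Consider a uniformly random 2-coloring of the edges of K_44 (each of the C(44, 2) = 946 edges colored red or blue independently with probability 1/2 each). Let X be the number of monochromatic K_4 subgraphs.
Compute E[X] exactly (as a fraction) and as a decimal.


Let X = Σ_S X_S over the C(44, 4) = 135751 subsets S of size 4, where X_S = 1 if the K_4 on S is monochromatic.
For a fixed S, the K_4 on S has C(4, 2) = 6 edges. P[all 6 edges red] = (1/2)^6, and likewise for blue, so P[monochromatic] = 2·(1/2)^6 = 2^{1 − 6} = 1/32.
Summing: E[X] = C(44, 4) · 2^{1 − 6} = 135751 · 1/32 = 135751/32.
Numerically: E[X] ≈ 4242.2188.

E[X] = C(44,4)·2^(1−C(4,2)) = 135751/32 ≈ 4242.2188.
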